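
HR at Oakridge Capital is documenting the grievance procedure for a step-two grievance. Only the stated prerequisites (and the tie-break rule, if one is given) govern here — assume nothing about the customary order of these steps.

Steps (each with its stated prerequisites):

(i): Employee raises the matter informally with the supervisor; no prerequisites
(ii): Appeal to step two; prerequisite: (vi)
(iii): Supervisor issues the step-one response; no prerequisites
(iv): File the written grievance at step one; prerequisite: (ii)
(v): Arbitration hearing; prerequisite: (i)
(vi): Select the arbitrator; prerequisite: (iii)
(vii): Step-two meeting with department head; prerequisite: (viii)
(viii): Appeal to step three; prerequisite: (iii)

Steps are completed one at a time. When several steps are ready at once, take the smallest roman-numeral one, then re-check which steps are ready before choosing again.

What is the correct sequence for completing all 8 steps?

Nothing is required for (i) and (iii). (i) has the earlier label → (i) first.
(iii) and (v) are both available; (iii) has the earlier label → (iii).
Now (v), (vi) and (viii) have their prerequisites met. (v) has the earlier label, so (v) next.
(vi) and (viii) are both available; (vi) has the earlier label → (vi).
(ii) now also ready, so the ready set is {(ii), (viii)}; (ii) has the earlier label → (ii).
(iv) and (viii) are both available; (iv) has the earlier label → (iv).
(viii) needed (iii), now all done → (viii).
(vii) needed (viii), now all done → (vii).

(i) → (iii) → (v) → (vi) → (ii) → (iv) → (viii) → (vii)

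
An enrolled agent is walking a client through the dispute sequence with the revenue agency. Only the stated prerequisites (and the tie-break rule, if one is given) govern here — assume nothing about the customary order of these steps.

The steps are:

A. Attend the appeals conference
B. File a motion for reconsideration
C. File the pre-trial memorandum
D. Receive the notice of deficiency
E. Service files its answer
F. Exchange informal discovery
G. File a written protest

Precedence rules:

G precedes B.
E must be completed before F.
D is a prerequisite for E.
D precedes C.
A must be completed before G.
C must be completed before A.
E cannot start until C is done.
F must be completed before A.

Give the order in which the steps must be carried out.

D is the only step with nothing outstanding, so it goes first.
C is the only step now ready → C.
E needed C and D, now all done → E.
Next only F has its prerequisites met → F.
A needed C and F, now all done → A.
G needed A, now all done → G.
B needed G, now all done → B.

D, C, E, F, A, G, B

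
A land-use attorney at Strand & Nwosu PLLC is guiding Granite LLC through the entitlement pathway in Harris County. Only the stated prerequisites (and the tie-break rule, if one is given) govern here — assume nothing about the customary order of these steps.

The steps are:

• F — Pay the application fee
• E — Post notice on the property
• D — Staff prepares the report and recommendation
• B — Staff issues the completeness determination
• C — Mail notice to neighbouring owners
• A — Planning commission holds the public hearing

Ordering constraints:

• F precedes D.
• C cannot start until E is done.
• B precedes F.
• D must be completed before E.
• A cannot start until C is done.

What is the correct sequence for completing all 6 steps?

B F D E C A

B is the only step with nothing outstanding, so it goes first.
Next only F has its prerequisites met → F.
That leaves D as the only ready step → D.
Next only E has its prerequisites met → E.
C is the only step now ready → C.
That leaves A as the only ready step → A.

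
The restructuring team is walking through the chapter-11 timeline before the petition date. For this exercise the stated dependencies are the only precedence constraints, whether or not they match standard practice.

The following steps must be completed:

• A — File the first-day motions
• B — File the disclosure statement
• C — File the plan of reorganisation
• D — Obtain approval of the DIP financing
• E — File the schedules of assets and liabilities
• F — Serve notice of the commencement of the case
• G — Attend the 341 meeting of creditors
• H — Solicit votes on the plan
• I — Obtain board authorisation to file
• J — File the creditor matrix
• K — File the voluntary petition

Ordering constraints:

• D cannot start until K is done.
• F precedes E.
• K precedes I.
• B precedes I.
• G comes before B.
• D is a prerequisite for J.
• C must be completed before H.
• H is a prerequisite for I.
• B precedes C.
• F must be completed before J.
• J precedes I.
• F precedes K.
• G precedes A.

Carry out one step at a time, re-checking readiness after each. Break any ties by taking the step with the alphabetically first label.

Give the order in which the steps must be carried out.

Nothing is required for F and G. F has the earlier label → F first.
E and K now also ready, so the ready set is {E, G, K}; E has the earlier label → E.
Now G and K have their prerequisites met. G has the earlier label, so G next.
A, B and K are all available; A has the earlier label → A.
Now B and K have their prerequisites met. B has the earlier label, so B next.
C now also ready, so the ready set is {C, K}; C has the earlier label → C.
Now H and K have their prerequisites met. H has the earlier label, so H next.
K needed F, now all done → K.
D needed K, now all done → D.
Next only J has its prerequisites met → J.
Next only I has its prerequisites met → I.

F, E, G, A, B, C, H, K, D, J, I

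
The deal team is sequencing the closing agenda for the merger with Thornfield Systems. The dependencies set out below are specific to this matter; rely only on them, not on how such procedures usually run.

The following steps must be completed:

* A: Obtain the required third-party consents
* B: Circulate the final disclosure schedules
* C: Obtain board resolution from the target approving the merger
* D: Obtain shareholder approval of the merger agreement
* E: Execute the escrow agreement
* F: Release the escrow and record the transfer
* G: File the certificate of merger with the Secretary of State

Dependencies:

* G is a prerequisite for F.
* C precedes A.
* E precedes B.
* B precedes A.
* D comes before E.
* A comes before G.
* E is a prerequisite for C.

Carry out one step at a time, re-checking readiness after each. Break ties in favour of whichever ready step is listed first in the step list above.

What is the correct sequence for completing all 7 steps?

Only D has no prerequisites, so it is first.
Next only E has its prerequisites met → E.
B and C are both available; B is listed earlier → B.
C needed E, now all done → C.
A is the only step now ready → A.
Next only G has its prerequisites met → G.
F needed G, now all done → F.

D E B C A G F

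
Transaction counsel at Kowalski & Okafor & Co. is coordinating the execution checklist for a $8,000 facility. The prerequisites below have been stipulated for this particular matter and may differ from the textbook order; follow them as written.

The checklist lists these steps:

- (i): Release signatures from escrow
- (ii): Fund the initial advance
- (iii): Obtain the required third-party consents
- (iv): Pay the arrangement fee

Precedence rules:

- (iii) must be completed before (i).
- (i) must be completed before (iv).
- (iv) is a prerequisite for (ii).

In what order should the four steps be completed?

(iii), (i), (iv), (ii)

(iii) is the only step with nothing outstanding, so it goes first.
Next only (i) has its prerequisites met → (i).
That leaves (iv) as the only ready step → (iv).
(ii) needed (iv), now all done → (ii).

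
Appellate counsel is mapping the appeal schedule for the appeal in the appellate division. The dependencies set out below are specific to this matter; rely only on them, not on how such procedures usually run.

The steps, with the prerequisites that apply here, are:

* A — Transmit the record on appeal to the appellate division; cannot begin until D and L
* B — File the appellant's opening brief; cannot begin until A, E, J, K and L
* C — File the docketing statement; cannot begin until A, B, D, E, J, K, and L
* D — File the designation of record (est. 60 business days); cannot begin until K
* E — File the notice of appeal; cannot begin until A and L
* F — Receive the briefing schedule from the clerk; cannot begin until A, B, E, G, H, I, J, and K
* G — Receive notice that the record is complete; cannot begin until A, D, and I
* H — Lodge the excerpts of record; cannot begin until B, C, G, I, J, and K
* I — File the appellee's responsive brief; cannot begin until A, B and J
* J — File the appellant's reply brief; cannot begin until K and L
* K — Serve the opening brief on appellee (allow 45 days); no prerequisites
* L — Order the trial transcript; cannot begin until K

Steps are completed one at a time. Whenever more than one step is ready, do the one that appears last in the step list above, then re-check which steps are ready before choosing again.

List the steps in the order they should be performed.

K is the only step with nothing outstanding, so it goes first.
Ready: L and D. L is listed later → L.
J now also ready, so the ready set is {J, D}; J is listed later → J.
D needed K, now all done → D.
That leaves A as the only ready step → A.
E needed L and A, now all done → E.
That leaves B as the only ready step → B.
Now I and C have their prerequisites met. I is listed later, so I next.
G now also ready, so the ready set is {G, C}; G is listed later → G.
That leaves C as the only ready step → C.
That leaves H as the only ready step → H.
Next only F has its prerequisites met → F.

K L J D A E B I G C H F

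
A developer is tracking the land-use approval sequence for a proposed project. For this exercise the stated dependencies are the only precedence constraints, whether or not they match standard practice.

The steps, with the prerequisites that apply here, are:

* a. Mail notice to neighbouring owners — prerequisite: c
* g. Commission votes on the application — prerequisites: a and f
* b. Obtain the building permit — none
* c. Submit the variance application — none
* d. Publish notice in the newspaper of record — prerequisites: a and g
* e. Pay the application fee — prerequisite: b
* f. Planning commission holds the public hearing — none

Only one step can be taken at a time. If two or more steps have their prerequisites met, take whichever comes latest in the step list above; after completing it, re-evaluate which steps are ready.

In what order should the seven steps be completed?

f, c and b have no prerequisites; f is listed later, so f is first.
c and b are both available; c is listed later → c.
b and a are both available; b is listed later → b.
e now also ready, so the ready set is {e, a}; e is listed later → e.
a needed c, now all done → a.
g needed f and a, now all done → g.
d is the only step now ready → d.

f, c, b, e, a, g, d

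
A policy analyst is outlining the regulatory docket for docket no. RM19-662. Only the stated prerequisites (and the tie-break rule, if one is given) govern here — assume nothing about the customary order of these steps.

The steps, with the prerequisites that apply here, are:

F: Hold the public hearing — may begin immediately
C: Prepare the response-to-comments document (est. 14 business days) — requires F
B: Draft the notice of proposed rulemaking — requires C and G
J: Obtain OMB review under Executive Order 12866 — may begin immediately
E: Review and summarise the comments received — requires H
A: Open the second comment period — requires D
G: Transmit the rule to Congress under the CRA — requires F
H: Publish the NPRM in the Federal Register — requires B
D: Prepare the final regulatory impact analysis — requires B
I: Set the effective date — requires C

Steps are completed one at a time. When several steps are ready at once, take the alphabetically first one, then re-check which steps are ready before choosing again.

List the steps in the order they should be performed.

Nothing is required for F and J. F has the earlier label → F first.
C and G now also ready, so the ready set is {C, G, J}; C has the earlier label → C.
G, I and J are all available; G has the earlier label → G.
B now also ready, so the ready set is {B, I, J}; B has the earlier label → B.
Now D, H, I and J have their prerequisites met. D has the earlier label, so D next.
Ready: A, H, I and J. A has the earlier label → A.
Ready: H, I and J. H has the earlier label → H.
Now E, I and J have their prerequisites met. E has the earlier label, so E next.
Ready: I and J. I has the earlier label → I.
J is the only step now ready → J.

F → C → G → B → D → A → H → E → I → J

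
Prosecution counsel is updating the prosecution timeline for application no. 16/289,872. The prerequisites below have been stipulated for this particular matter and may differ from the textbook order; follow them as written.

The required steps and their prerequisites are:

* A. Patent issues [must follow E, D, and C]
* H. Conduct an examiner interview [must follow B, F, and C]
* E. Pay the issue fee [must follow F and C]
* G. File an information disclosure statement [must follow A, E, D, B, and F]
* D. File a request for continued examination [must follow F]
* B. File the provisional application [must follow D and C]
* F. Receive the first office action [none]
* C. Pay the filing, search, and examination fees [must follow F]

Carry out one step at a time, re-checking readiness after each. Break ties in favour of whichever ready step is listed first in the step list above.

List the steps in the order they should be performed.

F → D → C → E → A → B → H → G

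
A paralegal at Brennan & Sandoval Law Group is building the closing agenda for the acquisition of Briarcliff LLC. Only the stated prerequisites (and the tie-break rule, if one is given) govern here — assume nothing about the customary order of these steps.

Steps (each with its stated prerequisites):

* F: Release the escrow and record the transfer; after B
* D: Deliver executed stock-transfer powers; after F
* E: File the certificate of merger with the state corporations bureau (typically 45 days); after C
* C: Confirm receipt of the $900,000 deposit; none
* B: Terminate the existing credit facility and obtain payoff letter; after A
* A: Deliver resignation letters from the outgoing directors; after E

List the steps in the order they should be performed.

C E A B F D

C is the only step with nothing outstanding, so it goes first.
E needed C, now all done → E.
That leaves A as the only ready step → A.
That leaves B as the only ready step → B.
Next only F has its prerequisites met → F.
D needed F, now all done → D.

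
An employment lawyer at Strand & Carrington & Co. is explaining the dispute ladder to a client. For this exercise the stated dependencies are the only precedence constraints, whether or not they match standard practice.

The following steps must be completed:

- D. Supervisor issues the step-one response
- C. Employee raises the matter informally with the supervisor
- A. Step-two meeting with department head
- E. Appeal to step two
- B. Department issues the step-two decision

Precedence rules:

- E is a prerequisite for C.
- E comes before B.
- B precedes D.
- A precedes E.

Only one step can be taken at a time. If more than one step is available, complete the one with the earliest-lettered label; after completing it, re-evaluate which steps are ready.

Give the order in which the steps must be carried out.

A, E, B, C, D

A is the only step with nothing outstanding, so it goes first.
Next only E has its prerequisites met → E.
Now B and C have their prerequisites met. B has the earlier label, so B next.
C and D are both available; C has the earlier label → C.
D is the only step now ready → D.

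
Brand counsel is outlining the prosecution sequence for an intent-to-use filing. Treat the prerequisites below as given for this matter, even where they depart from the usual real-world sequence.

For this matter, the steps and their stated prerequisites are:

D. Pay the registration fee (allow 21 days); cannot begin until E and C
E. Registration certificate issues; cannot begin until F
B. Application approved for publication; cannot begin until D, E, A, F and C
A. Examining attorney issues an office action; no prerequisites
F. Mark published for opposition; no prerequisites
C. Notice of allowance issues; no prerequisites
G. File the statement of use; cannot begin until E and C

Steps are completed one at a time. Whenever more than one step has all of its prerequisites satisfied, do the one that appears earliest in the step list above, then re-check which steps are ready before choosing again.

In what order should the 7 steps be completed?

A F E C D B G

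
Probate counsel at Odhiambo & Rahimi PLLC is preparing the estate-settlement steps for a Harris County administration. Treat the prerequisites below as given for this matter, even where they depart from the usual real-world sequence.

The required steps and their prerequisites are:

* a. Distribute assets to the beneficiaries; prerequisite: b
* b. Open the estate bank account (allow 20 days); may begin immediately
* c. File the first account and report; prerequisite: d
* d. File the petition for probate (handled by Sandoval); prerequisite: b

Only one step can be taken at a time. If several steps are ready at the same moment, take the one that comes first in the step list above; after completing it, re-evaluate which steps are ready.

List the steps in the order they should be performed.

b → a → d → c

b has no prerequisites → b first.
Now a and d have their prerequisites met. a is listed earlier, so a next.
Next only d has its prerequisites met → d.
c is the only step now ready → c.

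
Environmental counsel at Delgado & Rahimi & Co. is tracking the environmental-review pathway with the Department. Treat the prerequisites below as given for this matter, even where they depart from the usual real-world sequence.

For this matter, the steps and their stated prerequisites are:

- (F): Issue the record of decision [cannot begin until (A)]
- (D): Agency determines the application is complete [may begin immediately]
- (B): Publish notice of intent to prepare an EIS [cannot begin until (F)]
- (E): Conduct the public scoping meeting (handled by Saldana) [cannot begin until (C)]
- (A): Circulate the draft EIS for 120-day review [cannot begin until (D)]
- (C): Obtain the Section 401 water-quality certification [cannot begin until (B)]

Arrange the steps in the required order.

(D), (A), (F), (B), (C), (E)

(D) is the only step with nothing outstanding, so it goes first.
Next only (A) has its prerequisites met → (A).
(F) is the only step now ready → (F).
Next only (B) has its prerequisites met → (B).
Next only (C) has its prerequisites met → (C).
That leaves (E) as the only ready step → (E).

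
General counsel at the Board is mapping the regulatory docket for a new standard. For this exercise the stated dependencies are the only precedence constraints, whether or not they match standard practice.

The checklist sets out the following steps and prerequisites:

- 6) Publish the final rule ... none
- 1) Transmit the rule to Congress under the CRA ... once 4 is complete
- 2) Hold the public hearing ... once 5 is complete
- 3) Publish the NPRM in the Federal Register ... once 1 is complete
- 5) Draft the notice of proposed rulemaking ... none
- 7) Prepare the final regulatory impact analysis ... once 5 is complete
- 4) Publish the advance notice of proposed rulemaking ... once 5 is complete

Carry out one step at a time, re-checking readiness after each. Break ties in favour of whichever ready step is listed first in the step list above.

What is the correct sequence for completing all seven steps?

6, 5, 2, 7, 4, 1, 3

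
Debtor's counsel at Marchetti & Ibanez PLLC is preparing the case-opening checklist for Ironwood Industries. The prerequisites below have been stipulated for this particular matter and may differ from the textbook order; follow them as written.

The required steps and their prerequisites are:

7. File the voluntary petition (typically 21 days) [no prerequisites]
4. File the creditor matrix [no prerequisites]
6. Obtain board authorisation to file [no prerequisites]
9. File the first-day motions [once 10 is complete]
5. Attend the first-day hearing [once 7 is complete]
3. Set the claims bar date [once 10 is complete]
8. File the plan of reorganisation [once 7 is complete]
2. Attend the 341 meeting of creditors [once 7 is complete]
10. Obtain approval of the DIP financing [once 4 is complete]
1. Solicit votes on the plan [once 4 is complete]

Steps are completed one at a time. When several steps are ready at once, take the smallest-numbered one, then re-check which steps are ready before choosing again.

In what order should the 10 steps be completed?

Nothing is required for 4, 6 and 7. 4 has the earlier label → 4 first.
1, 6, 7 and 10 are all available; 1 has the earlier label → 1.
6, 7 and 10 are all available; 6 has the earlier label → 6.
Ready: 7 and 10. 7 has the earlier label → 7.
Now 2, 5, 8 and 10 have their prerequisites met. 2 has the earlier label, so 2 next.
Ready: 5, 8 and 10. 5 has the earlier label → 5.
Now 8 and 10 have their prerequisites met. 8 has the earlier label, so 8 next.
10 needed 4, now all done → 10.
3 and 9 are both available; 3 has the earlier label → 3.
Next only 9 has its prerequisites met → 9.

4 → 1 → 6 → 7 → 2 → 5 → 8 → 10 → 3 → 9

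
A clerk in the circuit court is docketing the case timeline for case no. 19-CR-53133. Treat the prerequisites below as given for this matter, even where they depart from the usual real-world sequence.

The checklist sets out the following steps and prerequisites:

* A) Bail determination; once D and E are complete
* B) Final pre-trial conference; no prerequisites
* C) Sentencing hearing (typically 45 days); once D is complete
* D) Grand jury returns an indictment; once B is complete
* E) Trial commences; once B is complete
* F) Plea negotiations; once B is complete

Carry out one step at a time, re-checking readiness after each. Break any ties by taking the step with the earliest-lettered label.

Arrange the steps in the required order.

B, D, C, E, A, F

Only B has no prerequisites, so it is first.
D, E and F are all available; D has the earlier label → D.
Now C, E and F have their prerequisites met. C has the earlier label, so C next.
Ready: E and F. E has the earlier label → E.
Ready: A and F. A has the earlier label → A.
Next only F has its prerequisites met → F.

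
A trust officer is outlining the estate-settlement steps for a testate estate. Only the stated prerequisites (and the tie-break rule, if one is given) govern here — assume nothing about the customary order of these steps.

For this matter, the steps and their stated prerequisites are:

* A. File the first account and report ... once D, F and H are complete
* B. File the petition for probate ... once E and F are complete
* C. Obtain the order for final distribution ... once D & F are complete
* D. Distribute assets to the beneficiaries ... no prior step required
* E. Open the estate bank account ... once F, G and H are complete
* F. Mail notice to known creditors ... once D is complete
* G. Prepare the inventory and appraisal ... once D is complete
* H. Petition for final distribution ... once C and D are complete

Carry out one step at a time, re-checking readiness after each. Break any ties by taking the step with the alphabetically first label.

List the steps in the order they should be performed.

D F C G H A E B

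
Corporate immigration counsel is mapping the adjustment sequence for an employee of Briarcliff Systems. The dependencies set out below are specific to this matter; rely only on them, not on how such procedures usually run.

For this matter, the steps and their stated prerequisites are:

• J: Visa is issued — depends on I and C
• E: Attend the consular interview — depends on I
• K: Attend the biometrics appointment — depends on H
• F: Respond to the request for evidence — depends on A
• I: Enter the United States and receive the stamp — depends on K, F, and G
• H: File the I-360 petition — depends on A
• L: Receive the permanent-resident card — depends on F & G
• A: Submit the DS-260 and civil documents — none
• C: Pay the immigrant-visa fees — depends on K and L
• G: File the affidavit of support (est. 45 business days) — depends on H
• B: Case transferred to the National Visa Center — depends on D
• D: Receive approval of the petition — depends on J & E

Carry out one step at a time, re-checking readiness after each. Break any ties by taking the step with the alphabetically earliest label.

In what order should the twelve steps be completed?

A, F, H, G, K, I, E, L, C, J, D, B

A has no prerequisites → A first.
Ready: F and H. F has the earlier label → F.
H is the only step now ready → H.
Now G and K have their prerequisites met. G has the earlier label, so G next.
Ready: K and L. K has the earlier label → K.
Now I and L have their prerequisites met. I has the earlier label, so I next.
E now also ready, so the ready set is {E, L}; E has the earlier label → E.
L needed F and G, now all done → L.
C needed K and L, now all done → C.
That leaves J as the only ready step → J.
Next only D has its prerequisites met → D.
Next only B has its prerequisites met → B.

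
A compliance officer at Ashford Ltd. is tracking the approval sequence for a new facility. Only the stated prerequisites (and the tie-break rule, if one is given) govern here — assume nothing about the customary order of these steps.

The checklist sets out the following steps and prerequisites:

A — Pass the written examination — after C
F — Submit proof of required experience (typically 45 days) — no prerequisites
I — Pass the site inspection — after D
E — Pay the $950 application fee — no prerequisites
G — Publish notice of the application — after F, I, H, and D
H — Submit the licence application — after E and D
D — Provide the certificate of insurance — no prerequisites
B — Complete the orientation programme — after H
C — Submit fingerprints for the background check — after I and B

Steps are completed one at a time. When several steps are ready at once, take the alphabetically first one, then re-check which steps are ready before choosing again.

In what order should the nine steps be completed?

D, E, F, H, B, I, C, A, G

Nothing is required for D, E and F. D has the earlier label → D first.
E, F and I are all available; E has the earlier label → E.
H now also ready, so the ready set is {F, H, I}; F has the earlier label → F.
Ready: H and I. H has the earlier label → H.
B now also ready, so the ready set is {B, I}; B has the earlier label → B.
I needed D, now all done → I.
C and G are both available; C has the earlier label → C.
A and G are both available; A has the earlier label → A.
Next only G has its prerequisites met → G.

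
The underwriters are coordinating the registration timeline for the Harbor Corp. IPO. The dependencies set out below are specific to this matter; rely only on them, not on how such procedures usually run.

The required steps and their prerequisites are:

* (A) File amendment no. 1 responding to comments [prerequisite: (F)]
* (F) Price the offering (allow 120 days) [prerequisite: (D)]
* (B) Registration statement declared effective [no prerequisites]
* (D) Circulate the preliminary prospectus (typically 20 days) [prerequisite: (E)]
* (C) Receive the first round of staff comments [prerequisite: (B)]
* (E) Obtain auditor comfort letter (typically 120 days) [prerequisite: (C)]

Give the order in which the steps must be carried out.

(B) (C) (E) (D) (F) (A)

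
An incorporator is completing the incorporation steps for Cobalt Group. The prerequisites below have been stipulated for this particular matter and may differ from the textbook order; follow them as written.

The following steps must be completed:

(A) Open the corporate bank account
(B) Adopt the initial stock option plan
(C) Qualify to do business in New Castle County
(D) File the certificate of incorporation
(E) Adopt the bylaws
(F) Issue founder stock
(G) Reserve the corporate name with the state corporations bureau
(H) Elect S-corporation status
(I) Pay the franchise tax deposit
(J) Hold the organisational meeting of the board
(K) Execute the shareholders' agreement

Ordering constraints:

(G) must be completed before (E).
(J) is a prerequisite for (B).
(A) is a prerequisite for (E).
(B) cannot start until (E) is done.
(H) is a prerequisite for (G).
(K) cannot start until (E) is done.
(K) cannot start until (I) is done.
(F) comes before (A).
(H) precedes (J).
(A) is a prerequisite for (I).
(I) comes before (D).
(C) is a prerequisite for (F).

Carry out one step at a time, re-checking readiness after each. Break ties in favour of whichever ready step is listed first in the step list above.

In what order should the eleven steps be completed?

Nothing is required for (C) and (H). (C) is listed earlier → (C) first.
(F) now also ready, so the ready set is {(F), (H)}; (F) is listed earlier → (F).
(A) and (H) are both available; (A) is listed earlier → (A).
Now (H) and (I) have their prerequisites met. (H) is listed earlier, so (H) next.
(G) and (J) now also ready, so the ready set is {(G), (I), (J)}; (G) is listed earlier → (G).
Ready: (E), (I) and (J). (E) is listed earlier → (E).
Now (I) and (J) have their prerequisites met. (I) is listed earlier, so (I) next.
Now (D), (J) and (K) have their prerequisites met. (D) is listed earlier, so (D) next.
(J) and (K) are both available; (J) is listed earlier → (J).
(B) now also ready, so the ready set is {(B), (K)}; (B) is listed earlier → (B).
That leaves (K) as the only ready step → (K).

(C), (F), (A), (H), (G), (E), (I), (D), (J), (B), (K)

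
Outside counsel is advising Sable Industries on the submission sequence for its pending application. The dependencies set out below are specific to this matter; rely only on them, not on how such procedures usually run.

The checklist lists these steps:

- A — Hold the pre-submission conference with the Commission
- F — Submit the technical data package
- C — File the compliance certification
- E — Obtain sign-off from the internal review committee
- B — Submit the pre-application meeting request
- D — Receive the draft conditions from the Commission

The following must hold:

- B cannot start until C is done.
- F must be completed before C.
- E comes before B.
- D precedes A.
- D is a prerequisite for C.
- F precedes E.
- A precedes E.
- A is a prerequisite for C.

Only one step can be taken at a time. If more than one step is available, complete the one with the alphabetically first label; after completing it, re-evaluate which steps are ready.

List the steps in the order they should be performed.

D, A, F, C, E, B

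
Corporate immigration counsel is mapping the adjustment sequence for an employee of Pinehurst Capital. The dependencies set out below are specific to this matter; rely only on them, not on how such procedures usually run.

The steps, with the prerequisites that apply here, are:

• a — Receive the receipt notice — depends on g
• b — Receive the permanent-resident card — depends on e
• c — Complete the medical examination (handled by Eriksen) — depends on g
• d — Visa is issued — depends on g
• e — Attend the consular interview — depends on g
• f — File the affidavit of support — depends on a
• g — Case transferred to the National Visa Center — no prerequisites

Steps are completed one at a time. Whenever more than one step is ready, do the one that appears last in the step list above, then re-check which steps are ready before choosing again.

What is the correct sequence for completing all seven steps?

g → e → d → c → b → a → f

g has no prerequisites → g first.
Ready: e, d, c and a. e is listed later → e.
Ready: d, c, b and a. d is listed later → d.
Ready: c, b and a. c is listed later → c.
Now b and a have their prerequisites met. b is listed later, so b next.
a is the only step now ready → a.
Next only f has its prerequisites met → f.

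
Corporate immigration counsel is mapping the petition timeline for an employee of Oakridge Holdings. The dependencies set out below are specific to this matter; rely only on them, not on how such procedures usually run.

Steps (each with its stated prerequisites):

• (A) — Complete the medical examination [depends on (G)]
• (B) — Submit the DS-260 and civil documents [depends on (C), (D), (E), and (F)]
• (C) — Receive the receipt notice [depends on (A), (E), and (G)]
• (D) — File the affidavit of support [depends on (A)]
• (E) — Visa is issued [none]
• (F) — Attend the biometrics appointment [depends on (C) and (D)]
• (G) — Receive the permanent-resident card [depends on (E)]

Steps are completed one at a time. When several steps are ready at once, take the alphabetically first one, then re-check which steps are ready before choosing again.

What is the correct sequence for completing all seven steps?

(E) (G) (A) (C) (D) (F) (B)

Only (E) has no prerequisites, so it is first.
That leaves (G) as the only ready step → (G).
(A) needed (G), now all done → (A).
Now (C) and (D) have their prerequisites met. (C) has the earlier label, so (C) next.
(D) is the only step now ready → (D).
(F) needed (C) and (D), now all done → (F).
(B) needed (C), (D), (E) and (F), now all done → (B).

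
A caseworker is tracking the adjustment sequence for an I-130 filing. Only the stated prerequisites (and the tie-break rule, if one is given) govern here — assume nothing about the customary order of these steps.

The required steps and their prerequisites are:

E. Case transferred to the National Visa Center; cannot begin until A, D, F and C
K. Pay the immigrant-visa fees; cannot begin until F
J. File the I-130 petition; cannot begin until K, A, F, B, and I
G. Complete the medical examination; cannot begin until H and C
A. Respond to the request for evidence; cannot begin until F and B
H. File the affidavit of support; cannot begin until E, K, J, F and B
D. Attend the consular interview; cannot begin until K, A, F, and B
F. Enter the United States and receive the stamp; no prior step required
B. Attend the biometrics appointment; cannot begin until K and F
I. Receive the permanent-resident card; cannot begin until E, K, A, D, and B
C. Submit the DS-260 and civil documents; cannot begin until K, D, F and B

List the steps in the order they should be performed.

F K B A D C E I J H G

F has no prerequisites → F first.
K needed F, now all done → K.
Next only B has its prerequisites met → B.
A is the only step now ready → A.
D is the only step now ready → D.
That leaves C as the only ready step → C.
That leaves E as the only ready step → E.
I needed E, K, A, D and B, now all done → I.
J is the only step now ready → J.
H needed E, K, J, F and B, now all done → H.
That leaves G as the only ready step → G.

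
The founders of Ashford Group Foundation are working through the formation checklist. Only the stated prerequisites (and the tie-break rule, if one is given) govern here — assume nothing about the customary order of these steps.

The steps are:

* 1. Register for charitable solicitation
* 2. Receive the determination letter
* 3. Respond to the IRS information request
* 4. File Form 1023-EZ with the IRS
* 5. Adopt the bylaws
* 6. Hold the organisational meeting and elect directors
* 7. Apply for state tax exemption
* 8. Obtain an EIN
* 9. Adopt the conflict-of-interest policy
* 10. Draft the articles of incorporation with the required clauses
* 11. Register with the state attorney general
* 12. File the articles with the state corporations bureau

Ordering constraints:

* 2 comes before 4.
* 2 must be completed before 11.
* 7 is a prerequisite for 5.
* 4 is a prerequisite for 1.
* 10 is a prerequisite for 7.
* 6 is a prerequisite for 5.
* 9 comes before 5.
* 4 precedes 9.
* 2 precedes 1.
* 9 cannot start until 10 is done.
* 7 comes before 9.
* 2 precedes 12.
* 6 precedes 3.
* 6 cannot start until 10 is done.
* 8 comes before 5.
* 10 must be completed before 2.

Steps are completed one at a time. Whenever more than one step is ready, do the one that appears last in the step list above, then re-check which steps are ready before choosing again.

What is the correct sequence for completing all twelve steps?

10 → 8 → 7 → 6 → 3 → 2 → 12 → 11 → 4 → 9 → 5 → 1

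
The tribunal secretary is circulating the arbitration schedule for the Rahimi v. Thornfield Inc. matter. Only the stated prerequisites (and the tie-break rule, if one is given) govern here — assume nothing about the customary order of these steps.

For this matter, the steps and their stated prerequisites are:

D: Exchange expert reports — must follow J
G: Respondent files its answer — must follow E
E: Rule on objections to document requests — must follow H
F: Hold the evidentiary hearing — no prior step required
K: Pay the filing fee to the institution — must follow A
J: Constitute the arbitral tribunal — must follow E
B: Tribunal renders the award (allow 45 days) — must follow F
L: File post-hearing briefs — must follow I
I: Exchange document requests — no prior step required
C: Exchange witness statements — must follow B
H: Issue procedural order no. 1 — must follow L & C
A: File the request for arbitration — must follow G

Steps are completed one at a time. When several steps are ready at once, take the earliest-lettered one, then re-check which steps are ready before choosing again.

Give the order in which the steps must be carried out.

F and I have no prerequisites; F has the earlier label, so F is first.
B now also ready, so the ready set is {B, I}; B has the earlier label → B.
Ready: C and I. C has the earlier label → C.
I is the only step now ready → I.
Next only L has its prerequisites met → L.
H needed C and L, now all done → H.
E needed H, now all done → E.
Ready: G and J. G has the earlier label → G.
A now also ready, so the ready set is {A, J}; A has the earlier label → A.
K now also ready, so the ready set is {J, K}; J has the earlier label → J.
D now also ready, so the ready set is {D, K}; D has the earlier label → D.
K needed A, now all done → K.

F → B → C → I → L → H → E → G → A → J → D → K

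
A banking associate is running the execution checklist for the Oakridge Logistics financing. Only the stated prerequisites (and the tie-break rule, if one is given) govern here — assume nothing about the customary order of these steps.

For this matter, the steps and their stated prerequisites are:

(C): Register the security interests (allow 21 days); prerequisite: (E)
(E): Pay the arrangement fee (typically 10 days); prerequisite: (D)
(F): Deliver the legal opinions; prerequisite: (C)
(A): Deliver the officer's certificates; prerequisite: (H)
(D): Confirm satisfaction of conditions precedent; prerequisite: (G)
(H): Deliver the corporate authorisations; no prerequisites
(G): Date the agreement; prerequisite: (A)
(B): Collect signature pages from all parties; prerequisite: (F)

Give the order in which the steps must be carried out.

(H) has no prerequisites → (H) first.
(A) needed (H), now all done → (A).
That leaves (G) as the only ready step → (G).
That leaves (D) as the only ready step → (D).
(E) is the only step now ready → (E).
(C) needed (E), now all done → (C).
(F) needed (C), now all done → (F).
(B) needed (F), now all done → (B).

(H) (A) (G) (D) (E) (C) (F) (B)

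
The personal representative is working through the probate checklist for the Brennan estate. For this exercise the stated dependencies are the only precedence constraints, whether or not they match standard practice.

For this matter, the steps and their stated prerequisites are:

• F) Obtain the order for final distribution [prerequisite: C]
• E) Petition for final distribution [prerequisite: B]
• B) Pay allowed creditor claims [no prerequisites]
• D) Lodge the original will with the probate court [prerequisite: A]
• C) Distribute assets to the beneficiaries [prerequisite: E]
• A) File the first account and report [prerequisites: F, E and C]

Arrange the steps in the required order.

B, E, C, F, A, D

B is the only step with nothing outstanding, so it goes first.
E needed B, now all done → E.
C is the only step now ready → C.
F needed C, now all done → F.
A is the only step now ready → A.
D needed A, now all done → D.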